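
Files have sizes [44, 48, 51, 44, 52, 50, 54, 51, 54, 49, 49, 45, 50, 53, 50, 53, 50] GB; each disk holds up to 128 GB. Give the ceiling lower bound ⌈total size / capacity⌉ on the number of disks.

Total size = 44 + 48 + 51 + 44 + 52 + 50 + 54 + 51 + 54 + 49 + 49 + 45 + 50 + 53 + 50 + 53 + 50 = 847 GB.
⌈847 / 128⌉ = 7.

7 disks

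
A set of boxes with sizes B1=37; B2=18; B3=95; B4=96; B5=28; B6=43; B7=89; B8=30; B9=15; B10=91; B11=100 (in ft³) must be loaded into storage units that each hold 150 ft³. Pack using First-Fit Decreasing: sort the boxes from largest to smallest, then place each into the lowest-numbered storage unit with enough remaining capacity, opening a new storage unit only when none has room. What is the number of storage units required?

5

Sorted descending: 100, 96, 95, 91, 89, 43, 37, 30, 28, 18, 15.
100 ft³ → storage unit 1 (remaining 50 ft³)
96 ft³ → storage unit 2 (remaining 54 ft³)
95 ft³ → storage unit 3 (remaining 55 ft³)
91 ft³ → storage unit 4 (remaining 59 ft³)
89 ft³ → storage unit 5 (remaining 61 ft³)
43 ft³ → storage unit 1 (remaining 7 ft³)
37 ft³ → storage unit 2 (remaining 17 ft³)
30 ft³ → storage unit 3 (remaining 25 ft³)
28 ft³ → storage unit 4 (remaining 31 ft³)
18 ft³ → storage unit 3 (remaining 7 ft³)
15 ft³ → storage unit 2 (remaining 2 ft³)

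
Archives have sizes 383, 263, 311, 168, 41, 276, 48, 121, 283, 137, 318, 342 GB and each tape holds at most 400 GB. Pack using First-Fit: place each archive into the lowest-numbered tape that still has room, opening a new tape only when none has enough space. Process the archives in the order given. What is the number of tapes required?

Put 383 GB in tape 1; 17 GB remain.
Put 263 GB in tape 2; 137 GB remain.
Put 311 GB in tape 3; 89 GB remain.
Put 168 GB in tape 4; 232 GB remain.
Put 41 GB in tape 2; 96 GB remain.
Put 276 GB in tape 5; 124 GB remain.
Put 48 GB in tape 2; 48 GB remain.
Put 121 GB in tape 4; 111 GB remain.
Put 283 GB in tape 6; 117 GB remain.
Put 137 GB in tape 7; 263 GB remain.
Put 318 GB in tape 8; 82 GB remain.
Put 342 GB in tape 9; 58 GB remain.

9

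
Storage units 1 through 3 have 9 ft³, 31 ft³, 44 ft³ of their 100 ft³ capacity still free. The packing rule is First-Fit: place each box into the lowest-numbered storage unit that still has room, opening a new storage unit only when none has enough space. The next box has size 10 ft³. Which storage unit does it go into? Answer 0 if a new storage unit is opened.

Storage units with room: storage unit 2 (31 ft³), storage unit 3 (44 ft³).
The first with room is storage unit 2.

2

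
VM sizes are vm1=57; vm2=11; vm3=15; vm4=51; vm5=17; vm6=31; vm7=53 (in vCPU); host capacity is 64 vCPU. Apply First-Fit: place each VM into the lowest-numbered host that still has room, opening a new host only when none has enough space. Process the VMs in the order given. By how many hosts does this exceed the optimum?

First-Fit: [57] [11,15,17] [51] [31] [53] → 5 hosts.
Total size 235 vCPU; any packing needs at least ⌈235/64⌉ = 4 hosts.
An optimal packing achieves that bound: [57] [53,11] [51] [31,17,15] → 4 hosts.
Excess: 5 − 4 = 1.

1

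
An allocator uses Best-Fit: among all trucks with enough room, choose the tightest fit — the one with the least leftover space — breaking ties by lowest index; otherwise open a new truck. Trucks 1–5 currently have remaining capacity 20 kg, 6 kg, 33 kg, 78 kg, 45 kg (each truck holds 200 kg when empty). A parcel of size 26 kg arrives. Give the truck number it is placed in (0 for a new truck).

Trucks with room: truck 3 (33 kg), truck 4 (78 kg), truck 5 (45 kg).
Tightest fit is truck 3 with 33 kg free.

3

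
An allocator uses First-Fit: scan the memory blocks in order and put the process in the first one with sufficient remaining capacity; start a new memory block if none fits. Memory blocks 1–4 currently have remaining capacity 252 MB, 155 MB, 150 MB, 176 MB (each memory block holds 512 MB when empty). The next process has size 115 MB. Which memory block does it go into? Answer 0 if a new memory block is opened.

1

Memory blocks with room: memory block 1 (252 MB), memory block 2 (155 MB), memory block 3 (150 MB), memory block 4 (176 MB).
The first with room is memory block 1.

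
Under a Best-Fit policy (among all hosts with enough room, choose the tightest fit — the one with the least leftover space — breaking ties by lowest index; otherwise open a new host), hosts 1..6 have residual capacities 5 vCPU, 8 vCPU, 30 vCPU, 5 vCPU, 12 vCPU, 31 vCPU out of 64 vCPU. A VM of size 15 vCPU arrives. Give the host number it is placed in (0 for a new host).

3

Hosts with room: host 3 (30 vCPU), host 6 (31 vCPU).
Tightest fit is host 3 with 30 vCPU free.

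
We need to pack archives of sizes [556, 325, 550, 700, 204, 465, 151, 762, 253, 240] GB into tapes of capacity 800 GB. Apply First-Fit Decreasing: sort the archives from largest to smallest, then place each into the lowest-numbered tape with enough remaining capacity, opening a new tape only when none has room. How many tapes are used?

6 tapes

Sorted descending: 762, 700, 556, 550, 465, 325, 253, 240, 204, 151.
tape 1: place 762 GB, 38 GB left
tape 2: place 700 GB, 100 GB left
tape 3: place 556 GB, 244 GB left
tape 4: place 550 GB, 250 GB left
tape 5: place 465 GB, 335 GB left
tape 5: place 325 GB, 10 GB left
tape 6: place 253 GB, 547 GB left
tape 3: place 240 GB, 4 GB left
tape 4: place 204 GB, 46 GB left
tape 6: place 151 GB, 396 GB left
Final tapes: [762] [700] [556,240] [550,204] [465,325] [253,151].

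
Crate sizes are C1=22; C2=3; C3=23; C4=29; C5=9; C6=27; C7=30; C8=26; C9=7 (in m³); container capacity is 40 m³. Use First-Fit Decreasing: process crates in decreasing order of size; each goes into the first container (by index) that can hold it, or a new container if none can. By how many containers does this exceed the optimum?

First-Fit Decreasing: [30,9] [29,7,3] [27] [26] [23] [22] → 6 containers.
6 crates exceed 20 m³ (half the capacity), and no two of those can share a container, so at least 6 containers are needed.
So 6 is already optimal.

0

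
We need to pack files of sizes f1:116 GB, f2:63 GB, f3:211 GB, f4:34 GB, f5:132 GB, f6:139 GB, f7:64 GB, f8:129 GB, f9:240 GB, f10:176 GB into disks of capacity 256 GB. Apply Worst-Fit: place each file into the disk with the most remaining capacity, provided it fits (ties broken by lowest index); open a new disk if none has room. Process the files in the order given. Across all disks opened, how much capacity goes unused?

disk 1: place f1 (116 GB), 140 GB left
disk 1: place f2 (63 GB), 77 GB left
disk 2: place f3 (211 GB), 45 GB left
disk 1: place f4 (34 GB), 43 GB left
disk 3: place f5 (132 GB), 124 GB left
disk 4: place f6 (139 GB), 117 GB left
disk 3: place f7 (64 GB), 60 GB left
disk 5: place f8 (129 GB), 127 GB left
disk 6: place f9 (240 GB), 16 GB left
disk 7: place f10 (176 GB), 80 GB left
7 disks × 256 GB = 1792 GB; used 1304 GB; unused 488 GB.

488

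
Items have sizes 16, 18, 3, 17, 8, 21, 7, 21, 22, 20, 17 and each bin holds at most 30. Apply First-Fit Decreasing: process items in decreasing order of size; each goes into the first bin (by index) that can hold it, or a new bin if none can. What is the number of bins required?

8 bins

Sorted descending: 22, 21, 21, 20, 18, 17, 17, 16, 8, 7, 3.
bin 1: place 22, 8 left
bin 2: place 21, 9 left
bin 3: place 21, 9 left
bin 4: place 20, 10 left
bin 5: place 18, 12 left
bin 6: place 17, 13 left
bin 7: place 17, 13 left
bin 8: place 16, 14 left
bin 1: place 8, 0 left
bin 2: place 7, 2 left
bin 3: place 3, 6 left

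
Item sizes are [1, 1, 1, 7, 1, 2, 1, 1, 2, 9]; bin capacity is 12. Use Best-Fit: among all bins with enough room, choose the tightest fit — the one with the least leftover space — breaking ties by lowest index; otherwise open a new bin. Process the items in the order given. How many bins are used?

3

Put 1 in bin 1; 11 remain.
Put 1 in bin 1; 10 remain.
Put 1 in bin 1; 9 remain.
Put 7 in bin 1; 2 remain.
Put 1 in bin 1; 1 remain.
Put 2 in bin 2; 10 remain.
Put 1 in bin 1; 0 remain.
Put 1 in bin 2; 9 remain.
Put 2 in bin 2; 7 remain.
Put 9 in bin 3; 3 remain.
Final bins: [1,1,1,7,1,1] [2,1,2] [9].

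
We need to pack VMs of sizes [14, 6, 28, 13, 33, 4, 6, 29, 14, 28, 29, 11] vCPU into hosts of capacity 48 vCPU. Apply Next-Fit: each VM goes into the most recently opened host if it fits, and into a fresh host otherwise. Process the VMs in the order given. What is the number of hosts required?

host 1: place 14 vCPU, 34 vCPU left
host 1: place 6 vCPU, 28 vCPU left
host 1: place 28 vCPU, 0 vCPU left
host 2: place 13 vCPU, 35 vCPU left
host 2: place 33 vCPU, 2 vCPU left
host 3: place 4 vCPU, 44 vCPU left
host 3: place 6 vCPU, 38 vCPU left
host 3: place 29 vCPU, 9 vCPU left
host 4: place 14 vCPU, 34 vCPU left
host 4: place 28 vCPU, 6 vCPU left
host 5: place 29 vCPU, 19 vCPU left
host 5: place 11 vCPU, 8 vCPU left

5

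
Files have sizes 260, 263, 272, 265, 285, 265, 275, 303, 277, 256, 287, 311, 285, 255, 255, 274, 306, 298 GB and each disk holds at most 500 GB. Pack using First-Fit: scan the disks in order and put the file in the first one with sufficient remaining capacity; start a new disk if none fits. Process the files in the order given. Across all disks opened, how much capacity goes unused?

4008

Put 260 GB in disk 1; 240 GB remain.
Put 263 GB in disk 2; 237 GB remain.
Put 272 GB in disk 3; 228 GB remain.
Put 265 GB in disk 4; 235 GB remain.
Put 285 GB in disk 5; 215 GB remain.
Put 265 GB in disk 6; 235 GB remain.
Put 275 GB in disk 7; 225 GB remain.
Put 303 GB in disk 8; 197 GB remain.
Put 277 GB in disk 9; 223 GB remain.
Put 256 GB in disk 10; 244 GB remain.
Put 287 GB in disk 11; 213 GB remain.
Put 311 GB in disk 12; 189 GB remain.
Put 285 GB in disk 13; 215 GB remain.
Put 255 GB in disk 14; 245 GB remain.
Put 255 GB in disk 15; 245 GB remain.
Put 274 GB in disk 16; 226 GB remain.
Put 306 GB in disk 17; 194 GB remain.
Put 298 GB in disk 18; 202 GB remain.
18 disks × 500 GB = 9000 GB; used 4992 GB; unused 4008 GB.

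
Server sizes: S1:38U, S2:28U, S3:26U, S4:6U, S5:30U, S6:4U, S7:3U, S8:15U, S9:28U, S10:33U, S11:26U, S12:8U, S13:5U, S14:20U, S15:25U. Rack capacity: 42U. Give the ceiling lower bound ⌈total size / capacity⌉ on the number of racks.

Total size = 38 + 28 + 26 + 6 + 30 + 4 + 3 + 15 + 28 + 33 + 26 + 8 + 5 + 20 + 25 = 295U.
⌈295 / 42⌉ = 8.

8 racks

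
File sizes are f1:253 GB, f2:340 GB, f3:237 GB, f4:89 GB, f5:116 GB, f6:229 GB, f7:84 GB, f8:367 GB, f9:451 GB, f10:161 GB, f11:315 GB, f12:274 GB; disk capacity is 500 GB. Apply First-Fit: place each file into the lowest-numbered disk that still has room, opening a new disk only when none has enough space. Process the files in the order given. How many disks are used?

Put f1 (253 GB) in disk 1; 247 GB remain.
Put f2 (340 GB) in disk 2; 160 GB remain.
Put f3 (237 GB) in disk 1; 10 GB remain.
Put f4 (89 GB) in disk 2; 71 GB remain.
Put f5 (116 GB) in disk 3; 384 GB remain.
Put f6 (229 GB) in disk 3; 155 GB remain.
Put f7 (84 GB) in disk 3; 71 GB remain.
Put f8 (367 GB) in disk 4; 133 GB remain.
Put f9 (451 GB) in disk 5; 49 GB remain.
Put f10 (161 GB) in disk 6; 339 GB remain.
Put f11 (315 GB) in disk 6; 24 GB remain.
Put f12 (274 GB) in disk 7; 226 GB remain.

7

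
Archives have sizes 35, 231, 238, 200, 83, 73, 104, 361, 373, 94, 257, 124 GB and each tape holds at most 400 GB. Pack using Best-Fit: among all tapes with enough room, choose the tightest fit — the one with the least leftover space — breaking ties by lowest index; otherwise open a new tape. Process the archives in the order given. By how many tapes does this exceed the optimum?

Best-Fit: [35,231,83] [238,73] [200,104,94] [361] [373] [257,124] → 6 tapes.
Total size 2173 GB; any packing needs at least ⌈2173/400⌉ = 6 tapes.
So 6 is already optimal.

0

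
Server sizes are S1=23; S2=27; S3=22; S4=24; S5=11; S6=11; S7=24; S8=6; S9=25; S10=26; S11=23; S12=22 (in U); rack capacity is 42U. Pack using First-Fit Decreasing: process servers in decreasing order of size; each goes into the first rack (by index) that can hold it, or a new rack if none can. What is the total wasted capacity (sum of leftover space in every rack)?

134

Sorted descending: 27, 26, 25, 24, 24, 23, 23, 22, 22, 11, 11, 6.
Put 27U in rack 1; 15U remain.
Put 26U in rack 2; 16U remain.
Put 25U in rack 3; 17U remain.
Put 24U in rack 4; 18U remain.
Put 24U in rack 5; 18U remain.
Put 23U in rack 6; 19U remain.
Put 23U in rack 7; 19U remain.
Put 22U in rack 8; 20U remain.
Put 22U in rack 9; 20U remain.
Put 11U in rack 1; 4U remain.
Put 11U in rack 2; 5U remain.
Put 6U in rack 3; 11U remain.
9 racks × 42U = 378U; used 244U; unused 134U.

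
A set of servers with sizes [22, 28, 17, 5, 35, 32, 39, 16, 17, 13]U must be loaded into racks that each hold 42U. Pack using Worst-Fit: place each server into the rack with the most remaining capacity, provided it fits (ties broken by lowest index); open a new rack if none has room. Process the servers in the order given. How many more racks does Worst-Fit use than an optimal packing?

1

Worst-Fit: [22,17] [28,5] [35] [32] [39] [16,17] [13] → 7 racks.
Total size 224U; any packing needs at least ⌈224/42⌉ = 6 racks.
An optimal packing achieves that bound: [39] [35,5] [32] [28,13] [22,17] [17,16] → 6 racks.
Excess: 7 − 6 = 1.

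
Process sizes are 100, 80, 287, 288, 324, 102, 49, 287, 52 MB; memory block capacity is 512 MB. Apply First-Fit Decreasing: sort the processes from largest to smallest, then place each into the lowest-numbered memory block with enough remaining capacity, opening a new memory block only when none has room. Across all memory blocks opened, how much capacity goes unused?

Sorted descending: 324, 288, 287, 287, 102, 100, 80, 52, 49.
memory block 1: place 324 MB, 188 MB left
memory block 2: place 288 MB, 224 MB left
memory block 3: place 287 MB, 225 MB left
memory block 4: place 287 MB, 225 MB left
memory block 1: place 102 MB, 86 MB left
memory block 2: place 100 MB, 124 MB left
memory block 1: place 80 MB, 6 MB left
memory block 2: place 52 MB, 72 MB left
memory block 2: place 49 MB, 23 MB left
4 memory blocks × 512 MB = 2048 MB; used 1569 MB; unused 479 MB.

479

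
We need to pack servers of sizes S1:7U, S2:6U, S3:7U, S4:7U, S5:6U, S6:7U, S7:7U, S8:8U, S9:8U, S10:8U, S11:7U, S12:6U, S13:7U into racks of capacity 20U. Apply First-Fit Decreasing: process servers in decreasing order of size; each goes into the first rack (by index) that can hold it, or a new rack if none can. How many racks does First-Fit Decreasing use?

Sorted descending: 8, 8, 8, 7, 7, 7, 7, 7, 7, 7, 6, 6, 6.
8U → rack 1 (remaining 12U)
8U → rack 1 (remaining 4U)
8U → rack 2 (remaining 12U)
7U → rack 2 (remaining 5U)
7U → rack 3 (remaining 13U)
7U → rack 3 (remaining 6U)
7U → rack 4 (remaining 13U)
7U → rack 4 (remaining 6U)
7U → rack 5 (remaining 13U)
7U → rack 5 (remaining 6U)
6U → rack 3 (remaining 0U)
6U → rack 4 (remaining 0U)
6U → rack 5 (remaining 0U)

5 racks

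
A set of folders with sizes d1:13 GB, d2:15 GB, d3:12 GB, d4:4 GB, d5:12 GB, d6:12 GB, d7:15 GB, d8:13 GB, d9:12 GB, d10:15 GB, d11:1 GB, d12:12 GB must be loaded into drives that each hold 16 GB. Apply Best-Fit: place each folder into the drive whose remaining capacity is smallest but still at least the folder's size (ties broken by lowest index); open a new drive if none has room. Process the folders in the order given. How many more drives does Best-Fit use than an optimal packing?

0

Best-Fit: [13] [15,1] [12,4] [12] [12] [15] [13] [12] [15] [12] → 10 drives.
10 folders exceed 8 GB (half the capacity), and no two of those can share a drive, so at least 10 drives are needed.
So 10 is already optimal.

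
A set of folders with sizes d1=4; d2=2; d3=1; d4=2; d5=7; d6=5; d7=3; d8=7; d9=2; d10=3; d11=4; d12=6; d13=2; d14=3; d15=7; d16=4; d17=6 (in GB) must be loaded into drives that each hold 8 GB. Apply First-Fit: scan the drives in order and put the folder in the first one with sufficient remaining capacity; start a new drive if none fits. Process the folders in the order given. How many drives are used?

drive 1: place d1 (4 GB), 4 GB left
drive 1: place d2 (2 GB), 2 GB left
drive 1: place d3 (1 GB), 1 GB left
drive 2: place d4 (2 GB), 6 GB left
drive 3: place d5 (7 GB), 1 GB left
drive 2: place d6 (5 GB), 1 GB left
drive 4: place d7 (3 GB), 5 GB left
drive 5: place d8 (7 GB), 1 GB left
drive 4: place d9 (2 GB), 3 GB left
drive 4: place d10 (3 GB), 0 GB left
drive 6: place d11 (4 GB), 4 GB left
drive 7: place d12 (6 GB), 2 GB left
drive 6: place d13 (2 GB), 2 GB left
drive 8: place d14 (3 GB), 5 GB left
drive 9: place d15 (7 GB), 1 GB left
drive 8: place d16 (4 GB), 1 GB left
drive 10: place d17 (6 GB), 2 GB left
Final drives: [4,2,1] [2,5] [7] [3,2,3] [7] [4,2] [6] [3,4] [7] [6].

10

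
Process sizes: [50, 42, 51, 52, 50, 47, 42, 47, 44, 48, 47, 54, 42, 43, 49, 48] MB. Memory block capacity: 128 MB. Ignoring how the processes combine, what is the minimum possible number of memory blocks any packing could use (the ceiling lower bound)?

6

Total size = 50 + 42 + 51 + 52 + 50 + 47 + 42 + 47 + 44 + 48 + 47 + 54 + 42 + 43 + 49 + 48 = 756 MB.
⌈756 / 128⌉ = 6.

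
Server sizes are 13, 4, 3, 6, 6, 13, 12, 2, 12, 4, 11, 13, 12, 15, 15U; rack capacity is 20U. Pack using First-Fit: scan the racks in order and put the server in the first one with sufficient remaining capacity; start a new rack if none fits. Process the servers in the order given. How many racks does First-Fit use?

rack 1: place 13U, 7U left
rack 1: place 4U, 3U left
rack 1: place 3U, 0U left
rack 2: place 6U, 14U left
rack 2: place 6U, 8U left
rack 3: place 13U, 7U left
rack 4: place 12U, 8U left
rack 2: place 2U, 6U left
rack 5: place 12U, 8U left
rack 2: place 4U, 2U left
rack 6: place 11U, 9U left
rack 7: place 13U, 7U left
rack 8: place 12U, 8U left
rack 9: place 15U, 5U left
rack 10: place 15U, 5U left
Final racks: [13,4,3] [6,6,2,4] [13] [12] [12] [11] [13] [12] [15] [15].

10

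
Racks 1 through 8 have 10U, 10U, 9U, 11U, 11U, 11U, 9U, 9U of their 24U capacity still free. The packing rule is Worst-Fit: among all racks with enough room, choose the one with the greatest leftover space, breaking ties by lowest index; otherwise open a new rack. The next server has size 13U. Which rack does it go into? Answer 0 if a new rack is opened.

No rack has ≥ 13U free, so a new rack is opened.

0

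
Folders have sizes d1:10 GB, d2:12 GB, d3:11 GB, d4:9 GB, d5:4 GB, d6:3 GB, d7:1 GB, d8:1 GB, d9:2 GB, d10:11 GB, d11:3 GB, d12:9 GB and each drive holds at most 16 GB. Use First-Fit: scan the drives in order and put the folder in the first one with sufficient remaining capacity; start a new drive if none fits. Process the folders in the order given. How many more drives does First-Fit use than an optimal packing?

First-Fit: [10,4,1,1] [12,3] [11,2,3] [9] [11] [9] → 6 drives.
6 folders exceed 8 GB (half the capacity), and no two of those can share a drive, so at least 6 drives are needed.
So 6 is already optimal.

0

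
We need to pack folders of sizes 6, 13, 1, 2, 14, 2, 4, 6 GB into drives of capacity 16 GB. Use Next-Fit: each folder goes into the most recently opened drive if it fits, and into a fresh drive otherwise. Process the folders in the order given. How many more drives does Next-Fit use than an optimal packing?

1

Next-Fit: [6] [13,1,2] [14,2] [4,6] → 4 drives.
Total size 48 GB; any packing needs at least ⌈48/16⌉ = 3 drives.
An optimal packing achieves that bound: [14,2] [13,2,1] [6,6,4] → 3 drives.
Excess: 4 − 3 = 1.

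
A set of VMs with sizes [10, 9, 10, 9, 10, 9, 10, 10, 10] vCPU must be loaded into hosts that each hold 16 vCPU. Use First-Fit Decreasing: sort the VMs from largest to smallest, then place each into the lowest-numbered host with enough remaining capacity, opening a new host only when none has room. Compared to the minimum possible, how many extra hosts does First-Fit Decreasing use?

0

First-Fit Decreasing: [10] [10] [10] [10] [10] [10] [9] [9] [9] → 9 hosts.
9 VMs exceed 8 vCPU (half the capacity), and no two of those can share a host, so at least 9 hosts are needed.
So 9 is already optimal.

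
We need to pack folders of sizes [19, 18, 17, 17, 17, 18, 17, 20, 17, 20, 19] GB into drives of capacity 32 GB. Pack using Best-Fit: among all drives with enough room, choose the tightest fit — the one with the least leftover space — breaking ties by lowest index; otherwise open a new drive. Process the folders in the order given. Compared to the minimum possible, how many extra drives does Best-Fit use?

Best-Fit: [19] [18] [17] [17] [17] [18] [17] [20] [17] [20] [19] → 11 drives.
11 folders exceed 16 GB (half the capacity), and no two of those can share a drive, so at least 11 drives are needed.
So 11 is already optimal.

0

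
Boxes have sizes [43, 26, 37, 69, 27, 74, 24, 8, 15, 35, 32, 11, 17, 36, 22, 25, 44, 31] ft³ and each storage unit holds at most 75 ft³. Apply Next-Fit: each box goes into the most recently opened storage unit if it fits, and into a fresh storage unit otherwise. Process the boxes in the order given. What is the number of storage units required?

43 ft³ → storage unit 1 (remaining 32 ft³)
26 ft³ → storage unit 1 (remaining 6 ft³)
37 ft³ → storage unit 2 (remaining 38 ft³)
69 ft³ → storage unit 3 (remaining 6 ft³)
27 ft³ → storage unit 4 (remaining 48 ft³)
74 ft³ → storage unit 5 (remaining 1 ft³)
24 ft³ → storage unit 6 (remaining 51 ft³)
8 ft³ → storage unit 6 (remaining 43 ft³)
15 ft³ → storage unit 6 (remaining 28 ft³)
35 ft³ → storage unit 7 (remaining 40 ft³)
32 ft³ → storage unit 7 (remaining 8 ft³)
11 ft³ → storage unit 8 (remaining 64 ft³)
17 ft³ → storage unit 8 (remaining 47 ft³)
36 ft³ → storage unit 8 (remaining 11 ft³)
22 ft³ → storage unit 9 (remaining 53 ft³)
25 ft³ → storage unit 9 (remaining 28 ft³)
44 ft³ → storage unit 10 (remaining 31 ft³)
31 ft³ → storage unit 10 (remaining 0 ft³)

10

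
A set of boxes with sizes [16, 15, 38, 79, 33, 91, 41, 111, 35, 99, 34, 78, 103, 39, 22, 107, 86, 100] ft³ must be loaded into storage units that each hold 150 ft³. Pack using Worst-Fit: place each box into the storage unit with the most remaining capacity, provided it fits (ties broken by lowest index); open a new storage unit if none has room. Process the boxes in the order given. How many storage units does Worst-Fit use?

10

Put 16 ft³ in storage unit 1; 134 ft³ remain.
Put 15 ft³ in storage unit 1; 119 ft³ remain.
Put 38 ft³ in storage unit 1; 81 ft³ remain.
Put 79 ft³ in storage unit 1; 2 ft³ remain.
Put 33 ft³ in storage unit 2; 117 ft³ remain.
Put 91 ft³ in storage unit 2; 26 ft³ remain.
Put 41 ft³ in storage unit 3; 109 ft³ remain.
Put 111 ft³ in storage unit 4; 39 ft³ remain.
Put 35 ft³ in storage unit 3; 74 ft³ remain.
Put 99 ft³ in storage unit 5; 51 ft³ remain.
Put 34 ft³ in storage unit 3; 40 ft³ remain.
Put 78 ft³ in storage unit 6; 72 ft³ remain.
Put 103 ft³ in storage unit 7; 47 ft³ remain.
Put 39 ft³ in storage unit 6; 33 ft³ remain.
Put 22 ft³ in storage unit 5; 29 ft³ remain.
Put 107 ft³ in storage unit 8; 43 ft³ remain.
Put 86 ft³ in storage unit 9; 64 ft³ remain.
Put 100 ft³ in storage unit 10; 50 ft³ remain.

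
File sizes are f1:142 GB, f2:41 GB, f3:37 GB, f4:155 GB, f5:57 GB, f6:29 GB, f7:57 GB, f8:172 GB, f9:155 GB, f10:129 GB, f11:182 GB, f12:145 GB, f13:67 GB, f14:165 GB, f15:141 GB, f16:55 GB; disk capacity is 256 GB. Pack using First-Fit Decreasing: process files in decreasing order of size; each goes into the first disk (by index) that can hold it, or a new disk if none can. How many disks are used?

Sorted descending: 182, 172, 165, 155, 155, 145, 142, 141, 129, 67, 57, 57, 55, 41, 37, 29.
Put 182 GB in disk 1; 74 GB remain.
Put 172 GB in disk 2; 84 GB remain.
Put 165 GB in disk 3; 91 GB remain.
Put 155 GB in disk 4; 101 GB remain.
Put 155 GB in disk 5; 101 GB remain.
Put 145 GB in disk 6; 111 GB remain.
Put 142 GB in disk 7; 114 GB remain.
Put 141 GB in disk 8; 115 GB remain.
Put 129 GB in disk 9; 127 GB remain.
Put 67 GB in disk 1; 7 GB remain.
Put 57 GB in disk 2; 27 GB remain.
Put 57 GB in disk 3; 34 GB remain.
Put 55 GB in disk 4; 46 GB remain.
Put 41 GB in disk 4; 5 GB remain.
Put 37 GB in disk 5; 64 GB remain.
Put 29 GB in disk 3; 5 GB remain.

9 disks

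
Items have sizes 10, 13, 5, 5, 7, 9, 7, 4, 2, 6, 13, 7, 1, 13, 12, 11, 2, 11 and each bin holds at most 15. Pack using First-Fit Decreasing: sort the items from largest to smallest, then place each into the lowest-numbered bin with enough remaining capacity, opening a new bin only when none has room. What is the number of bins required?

10

Sorted descending: 13, 13, 13, 12, 11, 11, 10, 9, 7, 7, 7, 6, 5, 5, 4, 2, 2, 1.
bin 1: place 13, 2 left
bin 2: place 13, 2 left
bin 3: place 13, 2 left
bin 4: place 12, 3 left
bin 5: place 11, 4 left
bin 6: place 11, 4 left
bin 7: place 10, 5 left
bin 8: place 9, 6 left
bin 9: place 7, 8 left
bin 9: place 7, 1 left
bin 10: place 7, 8 left
bin 8: place 6, 0 left
bin 7: place 5, 0 left
bin 10: place 5, 3 left
bin 5: place 4, 0 left
bin 1: place 2, 0 left
bin 2: place 2, 0 left
bin 3: place 1, 1 left
Final bins: [13,2] [13,2] [13,1] [12] [11,4] [11] [10,5] [9,6] [7,7] [7,5].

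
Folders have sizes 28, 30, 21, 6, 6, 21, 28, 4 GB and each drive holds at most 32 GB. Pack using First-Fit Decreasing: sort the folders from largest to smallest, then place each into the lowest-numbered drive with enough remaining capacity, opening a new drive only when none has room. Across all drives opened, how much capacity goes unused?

Sorted descending: 30, 28, 28, 21, 21, 6, 6, 4.
30 GB → drive 1 (remaining 2 GB)
28 GB → drive 2 (remaining 4 GB)
28 GB → drive 3 (remaining 4 GB)
21 GB → drive 4 (remaining 11 GB)
21 GB → drive 5 (remaining 11 GB)
6 GB → drive 4 (remaining 5 GB)
6 GB → drive 5 (remaining 5 GB)
4 GB → drive 2 (remaining 0 GB)
5 drives × 32 GB = 160 GB; used 144 GB; unused 16 GB.

16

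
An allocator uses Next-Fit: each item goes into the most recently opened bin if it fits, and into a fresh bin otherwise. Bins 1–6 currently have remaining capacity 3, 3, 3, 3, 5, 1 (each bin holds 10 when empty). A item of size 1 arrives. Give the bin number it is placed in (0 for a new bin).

Next-Fit only looks at bin 6, which has 1 free.
1 fits there.

6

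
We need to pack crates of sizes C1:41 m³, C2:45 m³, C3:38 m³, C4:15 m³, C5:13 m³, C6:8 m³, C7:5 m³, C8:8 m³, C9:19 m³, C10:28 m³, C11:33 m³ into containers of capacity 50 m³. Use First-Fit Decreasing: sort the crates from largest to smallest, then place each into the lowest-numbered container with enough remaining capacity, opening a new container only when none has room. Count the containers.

Sorted descending: 45, 41, 38, 33, 28, 19, 15, 13, 8, 8, 5.
Put 45 m³ in container 1; 5 m³ remain.
Put 41 m³ in container 2; 9 m³ remain.
Put 38 m³ in container 3; 12 m³ remain.
Put 33 m³ in container 4; 17 m³ remain.
Put 28 m³ in container 5; 22 m³ remain.
Put 19 m³ in container 5; 3 m³ remain.
Put 15 m³ in container 4; 2 m³ remain.
Put 13 m³ in container 6; 37 m³ remain.
Put 8 m³ in container 2; 1 m³ remain.
Put 8 m³ in container 3; 4 m³ remain.
Put 5 m³ in container 1; 0 m³ remain.
Final containers: [45,5] [41,8] [38,8] [33,15] [28,19] [13].

6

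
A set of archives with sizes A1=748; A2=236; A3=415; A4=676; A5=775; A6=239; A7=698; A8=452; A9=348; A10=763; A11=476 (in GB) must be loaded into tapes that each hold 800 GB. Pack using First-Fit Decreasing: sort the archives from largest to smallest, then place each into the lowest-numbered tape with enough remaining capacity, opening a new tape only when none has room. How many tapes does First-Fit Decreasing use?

Sorted descending: 775, 763, 748, 698, 676, 476, 452, 415, 348, 239, 236.
tape 1: place 775 GB, 25 GB left
tape 2: place 763 GB, 37 GB left
tape 3: place 748 GB, 52 GB left
tape 4: place 698 GB, 102 GB left
tape 5: place 676 GB, 124 GB left
tape 6: place 476 GB, 324 GB left
tape 7: place 452 GB, 348 GB left
tape 8: place 415 GB, 385 GB left
tape 7: place 348 GB, 0 GB left
tape 6: place 239 GB, 85 GB left
tape 8: place 236 GB, 149 GB left
Final tapes: [775] [763] [748] [698] [676] [476,239] [452,348] [415,236].

8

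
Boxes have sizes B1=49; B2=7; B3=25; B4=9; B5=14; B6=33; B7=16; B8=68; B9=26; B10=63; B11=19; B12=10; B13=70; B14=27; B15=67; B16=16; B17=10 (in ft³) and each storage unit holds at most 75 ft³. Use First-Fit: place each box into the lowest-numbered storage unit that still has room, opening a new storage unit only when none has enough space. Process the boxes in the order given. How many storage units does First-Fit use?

storage unit 1: place B1 (49 ft³), 26 ft³ left
storage unit 1: place B2 (7 ft³), 19 ft³ left
storage unit 2: place B3 (25 ft³), 50 ft³ left
storage unit 1: place B4 (9 ft³), 10 ft³ left
storage unit 2: place B5 (14 ft³), 36 ft³ left
storage unit 2: place B6 (33 ft³), 3 ft³ left
storage unit 3: place B7 (16 ft³), 59 ft³ left
storage unit 4: place B8 (68 ft³), 7 ft³ left
storage unit 3: place B9 (26 ft³), 33 ft³ left
storage unit 5: place B10 (63 ft³), 12 ft³ left
storage unit 3: place B11 (19 ft³), 14 ft³ left
storage unit 1: place B12 (10 ft³), 0 ft³ left
storage unit 6: place B13 (70 ft³), 5 ft³ left
storage unit 7: place B14 (27 ft³), 48 ft³ left
storage unit 8: place B15 (67 ft³), 8 ft³ left
storage unit 7: place B16 (16 ft³), 32 ft³ left
storage unit 3: place B17 (10 ft³), 4 ft³ left

8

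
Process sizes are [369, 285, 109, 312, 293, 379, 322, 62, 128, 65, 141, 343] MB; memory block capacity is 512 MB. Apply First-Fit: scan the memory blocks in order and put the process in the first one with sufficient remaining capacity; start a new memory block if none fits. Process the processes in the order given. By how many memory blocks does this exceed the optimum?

First-Fit: [369,109] [285,62,128] [312,65] [293,141] [379] [322] [343] → 7 memory blocks.
7 processes exceed 256 MB (half the capacity), and no two of those can share a memory block, so at least 7 memory blocks are needed.
So 7 is already optimal.

0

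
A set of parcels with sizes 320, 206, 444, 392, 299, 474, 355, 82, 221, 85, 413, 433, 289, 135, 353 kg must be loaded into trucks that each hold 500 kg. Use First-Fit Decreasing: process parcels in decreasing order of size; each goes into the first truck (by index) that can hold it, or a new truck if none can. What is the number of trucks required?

Sorted descending: 474, 444, 433, 413, 392, 355, 353, 320, 299, 289, 221, 206, 135, 85, 82.
truck 1: place 474 kg, 26 kg left
truck 2: place 444 kg, 56 kg left
truck 3: place 433 kg, 67 kg left
truck 4: place 413 kg, 87 kg left
truck 5: place 392 kg, 108 kg left
truck 6: place 355 kg, 145 kg left
truck 7: place 353 kg, 147 kg left
truck 8: place 320 kg, 180 kg left
truck 9: place 299 kg, 201 kg left
truck 10: place 289 kg, 211 kg left
truck 11: place 221 kg, 279 kg left
truck 10: place 206 kg, 5 kg left
truck 6: place 135 kg, 10 kg left
truck 4: place 85 kg, 2 kg left
truck 5: place 82 kg, 26 kg left

11 trucks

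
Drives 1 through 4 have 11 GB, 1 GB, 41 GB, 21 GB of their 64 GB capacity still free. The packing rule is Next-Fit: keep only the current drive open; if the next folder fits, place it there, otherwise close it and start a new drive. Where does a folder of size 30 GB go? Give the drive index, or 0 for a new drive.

Next-Fit only looks at drive 4, which has 21 GB free.
30 GB does not fit, so a new drive is opened.

0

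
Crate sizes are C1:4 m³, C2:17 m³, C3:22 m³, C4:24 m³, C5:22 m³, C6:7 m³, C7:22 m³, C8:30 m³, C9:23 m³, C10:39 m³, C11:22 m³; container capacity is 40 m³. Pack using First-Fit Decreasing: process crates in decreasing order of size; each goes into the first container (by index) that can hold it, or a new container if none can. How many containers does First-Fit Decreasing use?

8

Sorted descending: 39, 30, 24, 23, 22, 22, 22, 22, 17, 7, 4.
Put 39 m³ in container 1; 1 m³ remain.
Put 30 m³ in container 2; 10 m³ remain.
Put 24 m³ in container 3; 16 m³ remain.
Put 23 m³ in container 4; 17 m³ remain.
Put 22 m³ in container 5; 18 m³ remain.
Put 22 m³ in container 6; 18 m³ remain.
Put 22 m³ in container 7; 18 m³ remain.
Put 22 m³ in container 8; 18 m³ remain.
Put 17 m³ in container 4; 0 m³ remain.
Put 7 m³ in container 2; 3 m³ remain.
Put 4 m³ in container 3; 12 m³ remain.
Final containers: [39] [30,7] [24,4] [23,17] [22] [22] [22] [22].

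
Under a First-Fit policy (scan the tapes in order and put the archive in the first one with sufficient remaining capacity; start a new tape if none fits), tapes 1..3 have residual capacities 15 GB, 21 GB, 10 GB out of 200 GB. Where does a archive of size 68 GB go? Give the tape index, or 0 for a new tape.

0

No tape has ≥ 68 GB free, so a new tape is opened.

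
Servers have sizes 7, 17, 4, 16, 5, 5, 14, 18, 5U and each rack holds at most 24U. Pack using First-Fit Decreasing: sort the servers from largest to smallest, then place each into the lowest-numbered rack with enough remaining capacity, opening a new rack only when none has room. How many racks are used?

Sorted descending: 18, 17, 16, 14, 7, 5, 5, 5, 4.
18U → rack 1 (remaining 6U)
17U → rack 2 (remaining 7U)
16U → rack 3 (remaining 8U)
14U → rack 4 (remaining 10U)
7U → rack 2 (remaining 0U)
5U → rack 1 (remaining 1U)
5U → rack 3 (remaining 3U)
5U → rack 4 (remaining 5U)
4U → rack 4 (remaining 1U)

4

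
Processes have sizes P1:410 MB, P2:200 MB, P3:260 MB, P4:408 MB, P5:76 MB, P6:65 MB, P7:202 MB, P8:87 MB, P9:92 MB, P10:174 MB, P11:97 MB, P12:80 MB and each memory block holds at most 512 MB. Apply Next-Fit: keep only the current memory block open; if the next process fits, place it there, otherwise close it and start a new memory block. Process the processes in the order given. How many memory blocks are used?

memory block 1: place P1 (410 MB), 102 MB left
memory block 2: place P2 (200 MB), 312 MB left
memory block 2: place P3 (260 MB), 52 MB left
memory block 3: place P4 (408 MB), 104 MB left
memory block 3: place P5 (76 MB), 28 MB left
memory block 4: place P6 (65 MB), 447 MB left
memory block 4: place P7 (202 MB), 245 MB left
memory block 4: place P8 (87 MB), 158 MB left
memory block 4: place P9 (92 MB), 66 MB left
memory block 5: place P10 (174 MB), 338 MB left
memory block 5: place P11 (97 MB), 241 MB left
memory block 5: place P12 (80 MB), 161 MB left

5 memory blocks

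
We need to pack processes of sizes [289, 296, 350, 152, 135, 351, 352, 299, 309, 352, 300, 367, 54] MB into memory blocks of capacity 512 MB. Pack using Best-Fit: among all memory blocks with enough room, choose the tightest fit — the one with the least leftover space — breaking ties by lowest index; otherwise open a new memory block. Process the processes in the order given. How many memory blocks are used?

memory block 1: place 289 MB, 223 MB left
memory block 2: place 296 MB, 216 MB left
memory block 3: place 350 MB, 162 MB left
memory block 3: place 152 MB, 10 MB left
memory block 2: place 135 MB, 81 MB left
memory block 4: place 351 MB, 161 MB left
memory block 5: place 352 MB, 160 MB left
memory block 6: place 299 MB, 213 MB left
memory block 7: place 309 MB, 203 MB left
memory block 8: place 352 MB, 160 MB left
memory block 9: place 300 MB, 212 MB left
memory block 10: place 367 MB, 145 MB left
memory block 2: place 54 MB, 27 MB left
Final memory blocks: [289] [296,135,54] [350,152] [351] [352] [299] [309] [352] [300] [367].

10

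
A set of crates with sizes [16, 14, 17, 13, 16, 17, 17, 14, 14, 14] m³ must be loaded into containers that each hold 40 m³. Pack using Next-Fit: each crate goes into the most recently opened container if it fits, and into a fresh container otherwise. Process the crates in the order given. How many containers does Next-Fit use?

16 m³ → container 1 (remaining 24 m³)
14 m³ → container 1 (remaining 10 m³)
17 m³ → container 2 (remaining 23 m³)
13 m³ → container 2 (remaining 10 m³)
16 m³ → container 3 (remaining 24 m³)
17 m³ → container 3 (remaining 7 m³)
17 m³ → container 4 (remaining 23 m³)
14 m³ → container 4 (remaining 9 m³)
14 m³ → container 5 (remaining 26 m³)
14 m³ → container 5 (remaining 12 m³)

5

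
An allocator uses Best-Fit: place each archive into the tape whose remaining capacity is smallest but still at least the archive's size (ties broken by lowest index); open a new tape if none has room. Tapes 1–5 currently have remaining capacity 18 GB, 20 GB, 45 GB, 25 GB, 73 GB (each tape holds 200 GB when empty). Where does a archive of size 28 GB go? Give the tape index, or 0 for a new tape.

3

Tapes with room: tape 3 (45 GB), tape 5 (73 GB).
Tightest fit is tape 3 with 45 GB free.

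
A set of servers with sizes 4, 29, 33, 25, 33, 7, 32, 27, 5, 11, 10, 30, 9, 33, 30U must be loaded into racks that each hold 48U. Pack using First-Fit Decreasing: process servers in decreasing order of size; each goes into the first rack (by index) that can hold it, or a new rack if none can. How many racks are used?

9

Sorted descending: 33, 33, 33, 32, 30, 30, 29, 27, 25, 11, 10, 9, 7, 5, 4.
rack 1: place 33U, 15U left
rack 2: place 33U, 15U left
rack 3: place 33U, 15U left
rack 4: place 32U, 16U left
rack 5: place 30U, 18U left
rack 6: place 30U, 18U left
rack 7: place 29U, 19U left
rack 8: place 27U, 21U left
rack 9: place 25U, 23U left
rack 1: place 11U, 4U left
rack 2: place 10U, 5U left
rack 3: place 9U, 6U left
rack 4: place 7U, 9U left
rack 2: place 5U, 0U left
rack 1: place 4U, 0U left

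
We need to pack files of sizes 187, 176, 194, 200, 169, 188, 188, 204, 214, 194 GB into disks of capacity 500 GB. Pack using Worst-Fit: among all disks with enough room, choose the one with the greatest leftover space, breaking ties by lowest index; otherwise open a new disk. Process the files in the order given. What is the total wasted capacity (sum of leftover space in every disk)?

Put 187 GB in disk 1; 313 GB remain.
Put 176 GB in disk 1; 137 GB remain.
Put 194 GB in disk 2; 306 GB remain.
Put 200 GB in disk 2; 106 GB remain.
Put 169 GB in disk 3; 331 GB remain.
Put 188 GB in disk 3; 143 GB remain.
Put 188 GB in disk 4; 312 GB remain.
Put 204 GB in disk 4; 108 GB remain.
Put 214 GB in disk 5; 286 GB remain.
Put 194 GB in disk 5; 92 GB remain.
5 disks × 500 GB = 2500 GB; used 1914 GB; unused 586 GB.

586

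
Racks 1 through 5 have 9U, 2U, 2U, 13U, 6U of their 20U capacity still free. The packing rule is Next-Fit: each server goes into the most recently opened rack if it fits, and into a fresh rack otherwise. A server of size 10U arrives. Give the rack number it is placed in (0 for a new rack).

Next-Fit only looks at rack 5, which has 6U free.
10U does not fit, so a new rack is opened.

0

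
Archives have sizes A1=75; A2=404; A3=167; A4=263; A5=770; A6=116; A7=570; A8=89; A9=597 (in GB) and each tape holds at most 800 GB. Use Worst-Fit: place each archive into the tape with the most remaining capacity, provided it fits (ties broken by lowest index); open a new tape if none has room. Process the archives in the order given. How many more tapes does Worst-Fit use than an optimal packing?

Worst-Fit: [75,404,167] [263,116,89] [770] [570] [597] → 5 tapes.
Total size 3051 GB; any packing needs at least ⌈3051/800⌉ = 4 tapes.
An optimal packing achieves that bound: [770] [597,167] [570,116,89] [404,263,75] → 4 tapes.
Excess: 5 − 4 = 1.

1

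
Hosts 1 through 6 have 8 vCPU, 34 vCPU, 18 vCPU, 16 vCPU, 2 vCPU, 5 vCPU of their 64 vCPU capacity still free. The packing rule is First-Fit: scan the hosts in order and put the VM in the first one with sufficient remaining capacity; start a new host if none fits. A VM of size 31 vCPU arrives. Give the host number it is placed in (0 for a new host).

Hosts with room: host 2 (34 vCPU).
The first with room is host 2.

2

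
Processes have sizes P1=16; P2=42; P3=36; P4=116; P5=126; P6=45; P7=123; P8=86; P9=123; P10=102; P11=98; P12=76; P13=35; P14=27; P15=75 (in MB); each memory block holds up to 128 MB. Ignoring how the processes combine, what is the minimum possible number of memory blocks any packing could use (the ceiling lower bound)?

Total size = 16 + 42 + 36 + 116 + 126 + 45 + 123 + 86 + 123 + 102 + 98 + 76 + 35 + 27 + 75 = 1126 MB.
⌈1126 / 128⌉ = 9.

9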